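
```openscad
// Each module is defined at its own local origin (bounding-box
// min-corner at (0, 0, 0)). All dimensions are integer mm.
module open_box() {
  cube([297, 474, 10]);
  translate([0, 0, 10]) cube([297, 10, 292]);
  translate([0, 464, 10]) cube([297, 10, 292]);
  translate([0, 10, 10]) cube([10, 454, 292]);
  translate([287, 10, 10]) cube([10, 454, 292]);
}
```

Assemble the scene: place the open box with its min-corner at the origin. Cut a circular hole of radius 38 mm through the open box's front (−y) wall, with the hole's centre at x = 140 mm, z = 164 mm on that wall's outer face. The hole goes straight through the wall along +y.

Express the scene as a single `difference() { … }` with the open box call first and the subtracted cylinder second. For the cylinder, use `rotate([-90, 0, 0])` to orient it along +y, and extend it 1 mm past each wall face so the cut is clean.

difference() {
  open_box();
  translate([140, -1, 164]) rotate([-90, 0, 0]) cylinder(h = 12, r = 38);
}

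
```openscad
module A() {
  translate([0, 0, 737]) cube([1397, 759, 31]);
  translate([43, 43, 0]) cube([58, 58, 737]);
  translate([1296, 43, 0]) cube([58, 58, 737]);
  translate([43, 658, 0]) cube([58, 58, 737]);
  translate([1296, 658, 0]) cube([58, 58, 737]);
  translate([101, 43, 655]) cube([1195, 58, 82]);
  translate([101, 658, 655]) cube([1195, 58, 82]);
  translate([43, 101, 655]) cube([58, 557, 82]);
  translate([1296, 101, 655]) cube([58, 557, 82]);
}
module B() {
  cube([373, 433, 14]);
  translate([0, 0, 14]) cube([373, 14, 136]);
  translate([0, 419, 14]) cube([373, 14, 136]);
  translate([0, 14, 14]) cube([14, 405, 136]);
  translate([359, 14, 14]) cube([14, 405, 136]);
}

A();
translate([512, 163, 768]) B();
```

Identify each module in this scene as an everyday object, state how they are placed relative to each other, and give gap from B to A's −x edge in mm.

The open box's min-x is at 512; the table's min-x is 0; gap = 512 mm.

A is a table. B is an open box. The open box is on top of the table, centred. The gap from the open box to the table's −x edge is 512 mm.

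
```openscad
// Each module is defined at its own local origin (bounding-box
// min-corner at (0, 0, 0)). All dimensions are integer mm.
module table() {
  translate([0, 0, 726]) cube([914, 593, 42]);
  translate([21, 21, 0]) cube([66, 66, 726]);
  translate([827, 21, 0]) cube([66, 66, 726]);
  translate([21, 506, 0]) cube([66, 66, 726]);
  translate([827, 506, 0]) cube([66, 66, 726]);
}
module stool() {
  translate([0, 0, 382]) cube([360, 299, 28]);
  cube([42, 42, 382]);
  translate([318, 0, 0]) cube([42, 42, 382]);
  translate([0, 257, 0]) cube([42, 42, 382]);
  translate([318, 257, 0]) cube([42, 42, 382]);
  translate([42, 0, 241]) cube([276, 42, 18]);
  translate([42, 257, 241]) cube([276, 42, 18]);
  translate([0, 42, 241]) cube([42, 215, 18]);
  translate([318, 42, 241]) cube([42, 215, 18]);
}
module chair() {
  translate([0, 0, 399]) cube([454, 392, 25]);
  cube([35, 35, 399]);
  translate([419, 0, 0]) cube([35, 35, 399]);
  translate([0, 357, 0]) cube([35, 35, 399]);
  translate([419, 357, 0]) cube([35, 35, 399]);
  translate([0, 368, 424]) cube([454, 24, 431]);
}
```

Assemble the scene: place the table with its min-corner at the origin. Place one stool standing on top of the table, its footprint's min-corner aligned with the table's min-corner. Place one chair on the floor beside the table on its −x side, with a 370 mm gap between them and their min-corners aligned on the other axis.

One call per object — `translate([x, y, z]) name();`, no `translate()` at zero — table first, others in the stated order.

table();
translate([0, 0, 768]) stool();
translate([-824, 0, 0]) chair();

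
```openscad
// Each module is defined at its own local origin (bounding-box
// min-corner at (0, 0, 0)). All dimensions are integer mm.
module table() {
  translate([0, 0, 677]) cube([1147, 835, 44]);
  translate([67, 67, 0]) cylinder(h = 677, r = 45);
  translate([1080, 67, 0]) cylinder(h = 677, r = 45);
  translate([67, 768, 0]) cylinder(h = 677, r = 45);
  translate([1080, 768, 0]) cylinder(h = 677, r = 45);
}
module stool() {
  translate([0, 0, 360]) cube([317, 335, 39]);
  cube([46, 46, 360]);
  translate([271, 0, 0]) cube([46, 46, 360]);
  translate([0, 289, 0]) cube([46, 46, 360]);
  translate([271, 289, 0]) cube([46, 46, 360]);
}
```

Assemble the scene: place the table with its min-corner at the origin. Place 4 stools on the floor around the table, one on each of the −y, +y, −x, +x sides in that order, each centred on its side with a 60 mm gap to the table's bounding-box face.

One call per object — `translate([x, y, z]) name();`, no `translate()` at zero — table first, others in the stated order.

table();
translate([415, -395, 0]) stool();
translate([415, 895, 0]) stool();
translate([-377, 250, 0]) stool();
translate([1207, 250, 0]) stool();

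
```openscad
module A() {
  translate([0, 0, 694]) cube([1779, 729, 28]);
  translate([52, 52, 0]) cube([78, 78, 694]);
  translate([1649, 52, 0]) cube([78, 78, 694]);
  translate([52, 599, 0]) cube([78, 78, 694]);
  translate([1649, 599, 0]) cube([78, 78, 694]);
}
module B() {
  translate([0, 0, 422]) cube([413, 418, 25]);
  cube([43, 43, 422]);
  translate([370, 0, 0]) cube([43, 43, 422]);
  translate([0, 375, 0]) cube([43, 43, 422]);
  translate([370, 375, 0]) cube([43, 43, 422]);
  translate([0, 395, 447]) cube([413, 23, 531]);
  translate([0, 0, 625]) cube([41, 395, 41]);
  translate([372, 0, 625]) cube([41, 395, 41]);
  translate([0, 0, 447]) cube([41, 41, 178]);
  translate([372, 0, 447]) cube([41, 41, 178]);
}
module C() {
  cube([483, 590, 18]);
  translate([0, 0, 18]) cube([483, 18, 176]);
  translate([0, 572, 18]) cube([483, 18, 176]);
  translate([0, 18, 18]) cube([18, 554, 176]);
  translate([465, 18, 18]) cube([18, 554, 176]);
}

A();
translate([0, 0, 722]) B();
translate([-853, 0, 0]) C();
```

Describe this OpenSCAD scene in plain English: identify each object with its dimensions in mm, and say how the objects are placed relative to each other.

A is a table: top 1779 mm (x) × 729 mm (y), 28 mm thick, upper face at z = 722 mm, on four 78×78 mm square legs, each inset 52 mm from the nearest pair of top edges, running from z = 0 to the bottom of the top.

B is a chair. The seat is a 413×418×25 mm slab with its top at z = 447 mm, on four 43×43 mm corner legs (flush with the seat edges, standing on z = 0). A flat backrest 23 mm thick, 531 mm tall, spans the full seat width and rises from the seat top along its +y edge, rear face flush with the rear of the seat. Two armrests of 41×41 mm section run along each side from the seat's front edge to the front of the backrest, top faces 219 mm above the seat top and outer faces flush with the seat's x-edges; a 41×41 mm post under the front of each armrest stands on the seat at the front corner.

C is an open storage box with external size 483×590×194 mm and wall thickness 18 mm (the base is also 18 mm thick). The base covers the whole footprint; the four walls stand on the base, with the y-facing walls full-width and the x-facing walls fitting between their inner faces.

The chair is on top of the table. The open box is on the floor beside the table on its −x side.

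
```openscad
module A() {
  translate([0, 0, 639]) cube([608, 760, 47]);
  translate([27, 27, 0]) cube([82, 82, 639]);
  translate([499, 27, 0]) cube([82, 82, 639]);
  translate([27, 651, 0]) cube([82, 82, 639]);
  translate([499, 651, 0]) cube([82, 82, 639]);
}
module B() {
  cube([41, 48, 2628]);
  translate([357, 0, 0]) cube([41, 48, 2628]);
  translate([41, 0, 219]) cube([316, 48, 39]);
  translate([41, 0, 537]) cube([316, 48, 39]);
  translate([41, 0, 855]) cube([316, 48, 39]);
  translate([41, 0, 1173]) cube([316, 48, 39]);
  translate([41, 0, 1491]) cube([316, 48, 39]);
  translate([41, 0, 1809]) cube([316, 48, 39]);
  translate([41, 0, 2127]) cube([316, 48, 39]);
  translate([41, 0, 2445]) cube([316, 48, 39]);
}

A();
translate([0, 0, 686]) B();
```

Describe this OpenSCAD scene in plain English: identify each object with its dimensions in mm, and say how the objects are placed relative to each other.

A is a rectangular dining table. The top is 608×760×47 mm with its upper surface at z = 686 mm. It stands on four 82×82 mm square legs, each inset 27 mm from the nearest pair of top edges, running from the floor to the underside of the top.

B is a wooden ladder with two side rails of 41×48 mm section and 2628 mm height, set 398 mm apart overall. Between them run 8 rectangular rungs (48 mm deep, 39 mm thick), front faces flush with the rails' −y face. The bottom of the first rung is 219 mm above the floor and each subsequent rung is 318 mm higher than the one below.

The ladder is on top of the table.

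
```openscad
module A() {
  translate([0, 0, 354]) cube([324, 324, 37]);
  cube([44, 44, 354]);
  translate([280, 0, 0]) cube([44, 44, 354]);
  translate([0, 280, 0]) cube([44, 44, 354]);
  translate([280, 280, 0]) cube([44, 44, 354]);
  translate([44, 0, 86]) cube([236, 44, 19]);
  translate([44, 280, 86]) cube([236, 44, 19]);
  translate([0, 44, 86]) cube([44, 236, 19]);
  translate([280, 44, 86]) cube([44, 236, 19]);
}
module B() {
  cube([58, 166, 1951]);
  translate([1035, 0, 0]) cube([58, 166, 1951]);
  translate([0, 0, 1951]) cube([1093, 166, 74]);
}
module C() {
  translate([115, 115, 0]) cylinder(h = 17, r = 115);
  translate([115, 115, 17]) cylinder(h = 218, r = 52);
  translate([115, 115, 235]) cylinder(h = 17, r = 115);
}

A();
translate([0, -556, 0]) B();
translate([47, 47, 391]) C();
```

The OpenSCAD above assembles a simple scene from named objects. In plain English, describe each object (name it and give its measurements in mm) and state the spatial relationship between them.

A is a four-legged stool. The seat is a 324×324×37 mm slab whose top surface is at z = 391 mm; four square legs, each 44×44 mm in cross-section, run from the floor (z = 0) to the underside of the seat, each flush with a corner of the seat. Four stretchers, 44 mm wide and 19 mm tall, connect adjacent legs with their undersides at z = 86 mm, each running between the inner faces of the legs it joins and aligned with the legs' outer faces on the other axis.

B is a door frame. The clear opening is 977 mm wide and 1951 mm high. Two 58 mm wide jambs, 166 mm deep, stand either side of the opening from the floor to the top of the opening. A 74 mm thick head sits across the top of both jambs, spanning the full outside width of the frame.

C is a spool: two coaxial disc flanges of radius 115 mm and thickness 17 mm, joined by a core cylinder of radius 52 mm and height 218 mm. The lower flange rests on z = 0 and the three cylinders share a vertical axis.

The door frame is on the floor beside the stool on its −y side. The spool is on top of the stool, centred.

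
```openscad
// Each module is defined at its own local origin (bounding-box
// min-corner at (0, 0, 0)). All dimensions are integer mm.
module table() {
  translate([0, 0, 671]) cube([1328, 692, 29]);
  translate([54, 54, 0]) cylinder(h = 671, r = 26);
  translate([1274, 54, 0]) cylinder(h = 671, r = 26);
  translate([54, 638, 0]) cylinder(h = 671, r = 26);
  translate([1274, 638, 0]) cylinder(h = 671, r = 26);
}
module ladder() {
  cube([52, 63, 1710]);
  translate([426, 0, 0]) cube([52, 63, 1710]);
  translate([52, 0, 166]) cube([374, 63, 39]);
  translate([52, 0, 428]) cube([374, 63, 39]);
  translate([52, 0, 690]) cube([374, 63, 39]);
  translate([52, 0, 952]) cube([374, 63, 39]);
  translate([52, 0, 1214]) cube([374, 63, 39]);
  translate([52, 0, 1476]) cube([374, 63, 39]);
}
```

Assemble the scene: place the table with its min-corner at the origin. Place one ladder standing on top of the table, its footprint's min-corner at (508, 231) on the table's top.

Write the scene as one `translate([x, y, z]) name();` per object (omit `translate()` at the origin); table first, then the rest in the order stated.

table();
translate([508, 231, 700]) ladder();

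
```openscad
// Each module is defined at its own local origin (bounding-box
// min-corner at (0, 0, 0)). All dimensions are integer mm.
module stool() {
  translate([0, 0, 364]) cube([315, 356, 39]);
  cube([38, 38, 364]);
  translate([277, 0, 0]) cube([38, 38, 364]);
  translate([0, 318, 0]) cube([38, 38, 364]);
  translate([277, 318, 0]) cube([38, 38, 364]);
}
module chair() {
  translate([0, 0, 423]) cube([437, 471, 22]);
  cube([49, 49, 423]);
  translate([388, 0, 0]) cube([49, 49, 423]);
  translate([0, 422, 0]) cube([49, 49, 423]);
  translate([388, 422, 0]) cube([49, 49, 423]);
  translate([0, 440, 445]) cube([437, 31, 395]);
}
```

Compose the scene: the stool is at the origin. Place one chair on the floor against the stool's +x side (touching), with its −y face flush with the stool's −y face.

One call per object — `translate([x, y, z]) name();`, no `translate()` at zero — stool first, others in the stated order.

stool();
translate([315, 0, 0]) chair();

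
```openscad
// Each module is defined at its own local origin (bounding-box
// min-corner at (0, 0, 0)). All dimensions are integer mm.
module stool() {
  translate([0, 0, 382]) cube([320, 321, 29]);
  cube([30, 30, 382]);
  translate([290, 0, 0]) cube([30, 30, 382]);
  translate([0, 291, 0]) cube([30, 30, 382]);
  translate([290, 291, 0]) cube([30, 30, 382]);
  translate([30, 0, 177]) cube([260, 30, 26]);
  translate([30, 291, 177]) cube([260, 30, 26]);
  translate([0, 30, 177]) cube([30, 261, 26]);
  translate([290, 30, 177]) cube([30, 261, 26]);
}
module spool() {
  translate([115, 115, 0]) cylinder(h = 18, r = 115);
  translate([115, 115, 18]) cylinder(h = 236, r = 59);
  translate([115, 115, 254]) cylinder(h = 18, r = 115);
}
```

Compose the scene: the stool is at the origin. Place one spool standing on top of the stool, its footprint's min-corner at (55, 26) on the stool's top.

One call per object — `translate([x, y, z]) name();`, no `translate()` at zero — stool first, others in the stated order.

stool();
translate([55, 26, 411]) spool();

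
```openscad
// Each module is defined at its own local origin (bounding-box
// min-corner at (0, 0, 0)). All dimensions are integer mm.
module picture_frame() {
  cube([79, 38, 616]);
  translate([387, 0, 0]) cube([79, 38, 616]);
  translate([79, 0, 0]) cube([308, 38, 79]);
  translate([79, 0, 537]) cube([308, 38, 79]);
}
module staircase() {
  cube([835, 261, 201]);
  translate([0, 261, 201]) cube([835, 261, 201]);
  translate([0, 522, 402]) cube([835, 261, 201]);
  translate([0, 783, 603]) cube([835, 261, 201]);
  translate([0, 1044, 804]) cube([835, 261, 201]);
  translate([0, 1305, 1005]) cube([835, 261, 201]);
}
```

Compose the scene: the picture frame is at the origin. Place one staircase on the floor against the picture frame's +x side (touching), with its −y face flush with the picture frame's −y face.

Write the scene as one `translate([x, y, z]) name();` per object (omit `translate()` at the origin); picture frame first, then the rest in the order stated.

picture_frame();
translate([466, 0, 0]) staircase();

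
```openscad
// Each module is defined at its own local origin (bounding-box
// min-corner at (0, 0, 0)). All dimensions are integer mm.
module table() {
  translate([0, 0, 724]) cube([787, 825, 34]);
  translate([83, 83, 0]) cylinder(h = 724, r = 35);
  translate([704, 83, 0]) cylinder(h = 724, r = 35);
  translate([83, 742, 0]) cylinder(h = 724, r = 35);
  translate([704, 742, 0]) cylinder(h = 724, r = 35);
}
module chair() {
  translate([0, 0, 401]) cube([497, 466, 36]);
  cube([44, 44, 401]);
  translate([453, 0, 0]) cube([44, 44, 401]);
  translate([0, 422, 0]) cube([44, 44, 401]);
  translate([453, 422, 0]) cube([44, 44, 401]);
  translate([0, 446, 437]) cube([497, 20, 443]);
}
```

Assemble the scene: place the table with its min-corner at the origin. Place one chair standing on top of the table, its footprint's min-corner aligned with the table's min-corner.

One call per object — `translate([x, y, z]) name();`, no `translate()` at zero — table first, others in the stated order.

table();
translate([0, 0, 758]) chair();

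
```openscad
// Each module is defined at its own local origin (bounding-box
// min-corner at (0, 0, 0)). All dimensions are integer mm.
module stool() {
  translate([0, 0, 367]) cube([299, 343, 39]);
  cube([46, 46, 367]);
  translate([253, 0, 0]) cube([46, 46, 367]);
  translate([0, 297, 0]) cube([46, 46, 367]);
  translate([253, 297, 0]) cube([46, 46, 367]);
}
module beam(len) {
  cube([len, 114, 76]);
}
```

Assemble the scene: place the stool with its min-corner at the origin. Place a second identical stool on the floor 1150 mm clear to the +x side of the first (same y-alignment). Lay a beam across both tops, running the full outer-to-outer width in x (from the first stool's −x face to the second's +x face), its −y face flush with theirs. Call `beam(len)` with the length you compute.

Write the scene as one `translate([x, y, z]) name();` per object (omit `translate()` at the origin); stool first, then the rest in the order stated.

stool();
translate([1449, 0, 0]) stool();
translate([0, 0, 406]) beam(1748);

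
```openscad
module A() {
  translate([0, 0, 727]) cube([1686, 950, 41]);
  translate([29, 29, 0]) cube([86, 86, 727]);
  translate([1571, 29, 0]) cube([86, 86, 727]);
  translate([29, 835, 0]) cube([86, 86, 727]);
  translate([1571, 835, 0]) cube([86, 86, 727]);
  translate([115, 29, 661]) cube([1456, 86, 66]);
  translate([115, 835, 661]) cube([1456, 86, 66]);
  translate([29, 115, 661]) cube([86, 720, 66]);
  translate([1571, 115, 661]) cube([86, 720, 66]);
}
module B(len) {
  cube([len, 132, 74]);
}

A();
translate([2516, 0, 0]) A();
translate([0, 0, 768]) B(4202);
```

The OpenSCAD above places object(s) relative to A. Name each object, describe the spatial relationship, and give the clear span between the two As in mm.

A is a table. B is a beam. A beam spans the tops of two tables. The clear span between the two tables is 830 mm.

Second table starts at x = 2516; first ends at x = 1686; clear span = 2516 − 1686 = 830 mm.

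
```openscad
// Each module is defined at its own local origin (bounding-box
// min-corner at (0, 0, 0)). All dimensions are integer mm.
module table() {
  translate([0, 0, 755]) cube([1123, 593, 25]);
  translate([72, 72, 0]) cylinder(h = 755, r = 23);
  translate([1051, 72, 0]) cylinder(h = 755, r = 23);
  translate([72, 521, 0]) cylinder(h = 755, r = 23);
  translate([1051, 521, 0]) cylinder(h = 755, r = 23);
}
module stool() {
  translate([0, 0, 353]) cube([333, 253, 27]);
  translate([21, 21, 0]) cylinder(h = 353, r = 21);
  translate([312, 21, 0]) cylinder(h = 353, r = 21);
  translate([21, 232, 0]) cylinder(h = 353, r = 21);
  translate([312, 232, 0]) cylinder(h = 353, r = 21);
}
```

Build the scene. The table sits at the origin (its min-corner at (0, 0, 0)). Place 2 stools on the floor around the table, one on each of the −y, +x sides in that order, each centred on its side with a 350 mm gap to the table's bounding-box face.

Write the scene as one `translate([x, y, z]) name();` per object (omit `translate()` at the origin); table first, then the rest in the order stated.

table();
translate([395, -603, 0]) stool();
translate([1473, 170, 0]) stool();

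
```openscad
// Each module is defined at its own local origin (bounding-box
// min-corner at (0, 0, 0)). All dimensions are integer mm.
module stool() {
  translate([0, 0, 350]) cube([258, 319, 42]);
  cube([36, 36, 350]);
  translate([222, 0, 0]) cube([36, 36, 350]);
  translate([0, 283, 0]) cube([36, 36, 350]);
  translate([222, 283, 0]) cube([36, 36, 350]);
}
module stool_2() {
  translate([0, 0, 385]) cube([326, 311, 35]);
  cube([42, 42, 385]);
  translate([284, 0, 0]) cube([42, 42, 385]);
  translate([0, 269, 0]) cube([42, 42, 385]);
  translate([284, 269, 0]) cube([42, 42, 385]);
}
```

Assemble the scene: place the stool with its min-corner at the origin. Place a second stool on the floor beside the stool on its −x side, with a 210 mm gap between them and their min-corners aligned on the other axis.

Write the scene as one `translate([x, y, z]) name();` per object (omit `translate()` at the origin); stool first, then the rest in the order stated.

stool();
translate([-536, 0, 0]) stool_2();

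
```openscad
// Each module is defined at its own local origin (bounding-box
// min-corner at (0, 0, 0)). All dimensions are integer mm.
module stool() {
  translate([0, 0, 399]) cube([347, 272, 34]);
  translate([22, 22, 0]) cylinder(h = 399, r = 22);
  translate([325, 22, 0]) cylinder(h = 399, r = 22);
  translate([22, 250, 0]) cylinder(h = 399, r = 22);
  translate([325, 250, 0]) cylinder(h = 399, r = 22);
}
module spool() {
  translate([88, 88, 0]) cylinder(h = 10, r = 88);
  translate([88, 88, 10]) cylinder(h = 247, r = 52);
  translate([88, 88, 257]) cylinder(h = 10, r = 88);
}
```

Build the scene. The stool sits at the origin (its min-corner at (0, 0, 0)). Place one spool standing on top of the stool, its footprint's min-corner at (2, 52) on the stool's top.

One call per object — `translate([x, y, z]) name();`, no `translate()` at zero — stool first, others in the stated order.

stool();
translate([2, 52, 433]) spool();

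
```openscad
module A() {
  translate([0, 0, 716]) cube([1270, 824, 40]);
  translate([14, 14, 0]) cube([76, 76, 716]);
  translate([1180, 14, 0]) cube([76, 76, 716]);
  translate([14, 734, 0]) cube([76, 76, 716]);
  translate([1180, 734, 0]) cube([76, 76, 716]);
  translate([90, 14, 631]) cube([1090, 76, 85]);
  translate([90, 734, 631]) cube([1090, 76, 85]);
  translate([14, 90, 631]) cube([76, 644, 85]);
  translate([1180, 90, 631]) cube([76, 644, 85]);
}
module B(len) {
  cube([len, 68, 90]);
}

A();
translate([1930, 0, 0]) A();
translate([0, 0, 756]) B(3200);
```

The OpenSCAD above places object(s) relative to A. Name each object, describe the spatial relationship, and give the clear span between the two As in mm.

Second table starts at x = 1930; first ends at x = 1270; clear span = 1930 − 1270 = 660 mm.

A is a table. B is a beam. A beam spans the tops of two tables. The clear span between the two tables is 660 mm.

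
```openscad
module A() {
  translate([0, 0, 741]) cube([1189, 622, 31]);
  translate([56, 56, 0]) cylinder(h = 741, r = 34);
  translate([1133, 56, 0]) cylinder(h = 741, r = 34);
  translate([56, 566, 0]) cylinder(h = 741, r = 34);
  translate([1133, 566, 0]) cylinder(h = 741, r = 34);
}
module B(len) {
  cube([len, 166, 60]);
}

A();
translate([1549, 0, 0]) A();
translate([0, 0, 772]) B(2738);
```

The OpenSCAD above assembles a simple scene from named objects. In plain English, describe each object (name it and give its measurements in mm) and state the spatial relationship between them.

A is a table: top 1189 mm (x) × 622 mm (y), 31 mm thick, upper face at z = 772 mm, on four round legs of 68 mm diameter, each leg's bounding box inset 22 mm from the nearest pair of top edges, running from z = 0 to the bottom of the top.

B is a rectangular beam 2738 mm long (x), 166 mm deep (y), 60 mm thick (z).

The beam spans the tops of two tables placed 360 mm apart, resting at z = 772 mm.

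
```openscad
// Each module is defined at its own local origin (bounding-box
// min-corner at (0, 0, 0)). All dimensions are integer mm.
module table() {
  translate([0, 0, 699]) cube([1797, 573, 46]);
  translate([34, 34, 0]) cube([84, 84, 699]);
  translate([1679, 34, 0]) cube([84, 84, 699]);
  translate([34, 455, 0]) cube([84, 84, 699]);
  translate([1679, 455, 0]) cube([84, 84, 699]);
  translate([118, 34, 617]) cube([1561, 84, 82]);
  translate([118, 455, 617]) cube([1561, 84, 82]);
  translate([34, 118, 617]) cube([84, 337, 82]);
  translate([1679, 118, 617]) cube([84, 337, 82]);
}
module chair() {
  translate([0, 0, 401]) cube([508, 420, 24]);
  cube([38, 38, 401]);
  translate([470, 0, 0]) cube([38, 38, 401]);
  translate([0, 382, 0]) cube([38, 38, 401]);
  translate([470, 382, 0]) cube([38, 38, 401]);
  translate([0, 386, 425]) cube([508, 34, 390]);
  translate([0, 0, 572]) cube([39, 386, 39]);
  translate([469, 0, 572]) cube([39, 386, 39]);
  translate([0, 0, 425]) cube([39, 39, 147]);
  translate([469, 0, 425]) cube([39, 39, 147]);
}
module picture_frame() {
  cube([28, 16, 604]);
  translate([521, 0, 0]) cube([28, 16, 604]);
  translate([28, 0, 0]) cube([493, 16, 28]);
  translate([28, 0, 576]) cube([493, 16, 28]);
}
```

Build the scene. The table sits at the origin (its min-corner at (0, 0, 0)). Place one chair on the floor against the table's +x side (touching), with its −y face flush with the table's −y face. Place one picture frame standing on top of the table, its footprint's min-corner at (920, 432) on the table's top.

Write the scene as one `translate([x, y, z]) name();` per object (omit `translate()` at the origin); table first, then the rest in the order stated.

table();
translate([1797, 0, 0]) chair();
translate([920, 432, 745]) picture_frame();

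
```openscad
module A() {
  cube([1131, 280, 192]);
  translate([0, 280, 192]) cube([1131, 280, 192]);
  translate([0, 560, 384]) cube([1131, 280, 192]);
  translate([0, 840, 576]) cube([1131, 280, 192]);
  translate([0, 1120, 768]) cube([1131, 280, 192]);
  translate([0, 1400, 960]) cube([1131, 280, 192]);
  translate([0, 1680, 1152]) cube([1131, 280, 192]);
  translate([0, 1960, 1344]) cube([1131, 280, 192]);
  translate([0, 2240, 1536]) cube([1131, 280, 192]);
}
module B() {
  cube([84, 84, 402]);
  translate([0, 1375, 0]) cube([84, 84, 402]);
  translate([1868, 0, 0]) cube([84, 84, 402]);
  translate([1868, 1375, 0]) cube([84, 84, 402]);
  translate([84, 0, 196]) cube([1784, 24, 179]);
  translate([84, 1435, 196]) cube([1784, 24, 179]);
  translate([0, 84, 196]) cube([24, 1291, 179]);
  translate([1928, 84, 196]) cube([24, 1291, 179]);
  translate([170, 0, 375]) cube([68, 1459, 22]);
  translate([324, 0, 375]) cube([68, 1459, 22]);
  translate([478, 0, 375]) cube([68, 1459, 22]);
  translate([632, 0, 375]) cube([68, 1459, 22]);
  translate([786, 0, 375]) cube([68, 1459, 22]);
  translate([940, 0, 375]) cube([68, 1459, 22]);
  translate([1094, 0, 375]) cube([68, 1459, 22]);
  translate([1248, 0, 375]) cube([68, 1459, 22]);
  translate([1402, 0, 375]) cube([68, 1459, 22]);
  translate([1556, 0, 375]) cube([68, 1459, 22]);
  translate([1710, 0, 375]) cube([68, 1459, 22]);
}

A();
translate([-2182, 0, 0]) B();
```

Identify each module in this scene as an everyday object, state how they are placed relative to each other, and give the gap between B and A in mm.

A is a staircase. B is a bed frame. The bed frame is on the floor beside the staircase on its −x side. The gap between the bed frame and the staircase is 230 mm.

The bed frame's nearest face is 230 mm from the staircase's −x face.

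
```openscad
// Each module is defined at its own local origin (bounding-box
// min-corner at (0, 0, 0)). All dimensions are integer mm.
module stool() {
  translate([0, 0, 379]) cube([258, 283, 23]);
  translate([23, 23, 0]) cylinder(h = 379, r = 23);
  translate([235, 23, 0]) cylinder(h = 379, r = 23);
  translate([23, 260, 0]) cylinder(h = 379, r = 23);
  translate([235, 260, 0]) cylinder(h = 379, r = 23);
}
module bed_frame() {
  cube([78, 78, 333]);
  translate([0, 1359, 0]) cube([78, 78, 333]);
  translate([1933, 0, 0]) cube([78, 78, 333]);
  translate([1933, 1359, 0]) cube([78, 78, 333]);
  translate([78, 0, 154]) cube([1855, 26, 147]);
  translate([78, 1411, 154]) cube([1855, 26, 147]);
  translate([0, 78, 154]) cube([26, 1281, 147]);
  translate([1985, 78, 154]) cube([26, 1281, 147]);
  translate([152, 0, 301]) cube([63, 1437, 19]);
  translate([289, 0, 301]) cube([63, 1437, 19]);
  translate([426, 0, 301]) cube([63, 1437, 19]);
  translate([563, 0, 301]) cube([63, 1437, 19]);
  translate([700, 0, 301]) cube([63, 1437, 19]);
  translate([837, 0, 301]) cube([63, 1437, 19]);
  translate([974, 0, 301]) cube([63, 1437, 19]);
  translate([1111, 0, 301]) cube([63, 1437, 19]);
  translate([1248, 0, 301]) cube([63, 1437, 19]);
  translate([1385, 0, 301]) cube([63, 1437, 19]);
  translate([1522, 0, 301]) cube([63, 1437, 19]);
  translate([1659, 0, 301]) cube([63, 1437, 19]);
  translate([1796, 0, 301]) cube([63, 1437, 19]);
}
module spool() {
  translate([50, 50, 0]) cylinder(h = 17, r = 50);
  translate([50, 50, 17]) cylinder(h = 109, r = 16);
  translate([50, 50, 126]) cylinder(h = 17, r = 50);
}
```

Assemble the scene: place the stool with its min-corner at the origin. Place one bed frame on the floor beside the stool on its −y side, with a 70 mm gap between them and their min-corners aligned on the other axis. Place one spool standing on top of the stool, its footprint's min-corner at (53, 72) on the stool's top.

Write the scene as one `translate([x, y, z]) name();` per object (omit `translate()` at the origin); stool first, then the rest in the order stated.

stool();
translate([0, -1507, 0]) bed_frame();
translate([53, 72, 402]) spool();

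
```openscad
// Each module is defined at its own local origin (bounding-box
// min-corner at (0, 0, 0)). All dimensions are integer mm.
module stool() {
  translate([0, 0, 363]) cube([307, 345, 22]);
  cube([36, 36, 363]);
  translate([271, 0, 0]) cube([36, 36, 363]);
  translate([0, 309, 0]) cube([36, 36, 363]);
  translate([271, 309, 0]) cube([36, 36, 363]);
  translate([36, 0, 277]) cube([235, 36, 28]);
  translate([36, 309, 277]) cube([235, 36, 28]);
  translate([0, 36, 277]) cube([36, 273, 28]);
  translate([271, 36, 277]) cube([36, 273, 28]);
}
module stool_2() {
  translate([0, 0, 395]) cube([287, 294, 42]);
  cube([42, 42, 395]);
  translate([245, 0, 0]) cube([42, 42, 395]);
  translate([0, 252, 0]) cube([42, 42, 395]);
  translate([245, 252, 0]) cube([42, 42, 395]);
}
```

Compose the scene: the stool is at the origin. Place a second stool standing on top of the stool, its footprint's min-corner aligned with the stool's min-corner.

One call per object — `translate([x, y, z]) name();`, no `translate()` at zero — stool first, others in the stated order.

stool();
translate([0, 0, 385]) stool_2();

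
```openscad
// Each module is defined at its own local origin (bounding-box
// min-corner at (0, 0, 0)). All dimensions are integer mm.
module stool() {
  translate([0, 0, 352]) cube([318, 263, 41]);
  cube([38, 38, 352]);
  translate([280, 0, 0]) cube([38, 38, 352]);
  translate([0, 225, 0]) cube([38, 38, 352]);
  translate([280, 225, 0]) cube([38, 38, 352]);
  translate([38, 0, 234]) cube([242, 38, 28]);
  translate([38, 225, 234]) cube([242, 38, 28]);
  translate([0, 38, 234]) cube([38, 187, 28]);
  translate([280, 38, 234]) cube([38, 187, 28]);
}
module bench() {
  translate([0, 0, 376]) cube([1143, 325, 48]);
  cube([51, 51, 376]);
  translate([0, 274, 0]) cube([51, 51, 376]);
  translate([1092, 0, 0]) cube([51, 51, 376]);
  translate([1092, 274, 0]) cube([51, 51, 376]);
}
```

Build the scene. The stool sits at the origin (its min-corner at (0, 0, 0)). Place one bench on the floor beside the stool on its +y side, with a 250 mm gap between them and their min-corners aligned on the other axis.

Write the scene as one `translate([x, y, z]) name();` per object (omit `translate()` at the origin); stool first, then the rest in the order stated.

stool();
translate([0, 513, 0]) bench();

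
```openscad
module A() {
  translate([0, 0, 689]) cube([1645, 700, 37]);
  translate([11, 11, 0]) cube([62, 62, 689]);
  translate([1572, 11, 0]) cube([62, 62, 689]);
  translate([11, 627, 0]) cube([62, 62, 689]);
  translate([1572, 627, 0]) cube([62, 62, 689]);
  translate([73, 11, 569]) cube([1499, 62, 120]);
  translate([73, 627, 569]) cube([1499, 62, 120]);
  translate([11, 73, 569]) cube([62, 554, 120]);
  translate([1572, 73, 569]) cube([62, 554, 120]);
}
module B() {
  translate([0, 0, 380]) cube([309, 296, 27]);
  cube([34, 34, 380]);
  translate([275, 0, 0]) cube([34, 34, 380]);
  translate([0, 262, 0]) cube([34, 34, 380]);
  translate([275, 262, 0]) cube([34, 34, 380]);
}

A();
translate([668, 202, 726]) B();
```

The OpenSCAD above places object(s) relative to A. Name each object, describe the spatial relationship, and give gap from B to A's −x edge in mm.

A is a table. B is a stool. The stool is on top of the table, centred. The gap from the stool to the table's −x edge is 668 mm.

The stool's min-x is at 668; the table's min-x is 0; gap = 668 mm.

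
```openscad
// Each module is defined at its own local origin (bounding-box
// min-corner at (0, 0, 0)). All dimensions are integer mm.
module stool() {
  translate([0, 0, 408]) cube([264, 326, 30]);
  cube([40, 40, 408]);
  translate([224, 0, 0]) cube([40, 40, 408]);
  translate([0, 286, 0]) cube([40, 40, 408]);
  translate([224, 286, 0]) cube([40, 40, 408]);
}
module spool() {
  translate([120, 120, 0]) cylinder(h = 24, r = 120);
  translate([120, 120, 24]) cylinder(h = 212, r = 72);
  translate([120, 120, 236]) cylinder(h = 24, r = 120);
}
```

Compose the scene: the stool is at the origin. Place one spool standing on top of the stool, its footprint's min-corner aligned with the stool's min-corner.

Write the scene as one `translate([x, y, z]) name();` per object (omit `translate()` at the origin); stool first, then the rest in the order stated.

stool();
translate([0, 0, 438]) spool();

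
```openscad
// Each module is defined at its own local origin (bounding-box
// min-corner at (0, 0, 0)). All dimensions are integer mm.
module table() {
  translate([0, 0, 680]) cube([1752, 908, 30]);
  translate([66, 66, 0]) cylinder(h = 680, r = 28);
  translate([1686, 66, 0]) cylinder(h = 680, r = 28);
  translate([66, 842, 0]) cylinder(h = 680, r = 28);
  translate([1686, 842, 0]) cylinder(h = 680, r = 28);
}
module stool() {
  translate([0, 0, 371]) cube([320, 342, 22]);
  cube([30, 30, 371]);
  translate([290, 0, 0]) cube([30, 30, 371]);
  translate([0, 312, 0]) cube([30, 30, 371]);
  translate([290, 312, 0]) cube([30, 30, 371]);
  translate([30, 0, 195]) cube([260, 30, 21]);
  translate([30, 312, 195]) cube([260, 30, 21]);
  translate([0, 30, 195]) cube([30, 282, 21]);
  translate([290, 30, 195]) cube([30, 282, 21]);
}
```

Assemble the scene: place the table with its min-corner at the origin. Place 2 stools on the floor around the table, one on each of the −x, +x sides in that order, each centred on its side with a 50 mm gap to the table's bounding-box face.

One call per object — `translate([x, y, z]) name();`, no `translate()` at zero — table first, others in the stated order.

table();
translate([-370, 283, 0]) stool();
translate([1802, 283, 0]) stool();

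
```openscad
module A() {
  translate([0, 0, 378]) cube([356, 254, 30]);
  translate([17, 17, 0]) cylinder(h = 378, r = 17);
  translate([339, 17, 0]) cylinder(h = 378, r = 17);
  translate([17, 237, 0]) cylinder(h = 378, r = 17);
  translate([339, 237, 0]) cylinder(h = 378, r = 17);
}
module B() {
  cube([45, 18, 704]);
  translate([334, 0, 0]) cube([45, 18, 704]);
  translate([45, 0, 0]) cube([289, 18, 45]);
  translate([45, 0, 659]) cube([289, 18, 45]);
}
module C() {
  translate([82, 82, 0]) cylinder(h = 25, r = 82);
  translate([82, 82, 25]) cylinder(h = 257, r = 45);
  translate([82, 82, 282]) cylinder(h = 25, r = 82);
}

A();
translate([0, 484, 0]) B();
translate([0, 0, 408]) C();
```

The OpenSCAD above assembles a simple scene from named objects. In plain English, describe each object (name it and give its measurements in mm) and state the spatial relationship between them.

A is a simple wooden stool: a rectangular seat 356 mm (x) by 254 mm (y), 30 mm thick, top face at z = 408 mm, on four round legs, each 34 mm in diameter. The legs rest on z = 0, each leg's axis is inset half a diameter from the nearest pair of seat edges (so the leg's bounding box is flush with the corner).

B is a rectangular picture frame lying in the x–z plane (depth along y). The opening is 289 mm wide (x) by 614 mm tall (z), surrounded by a border 45 mm wide on all four sides. The frame is 18 mm deep and is made of two full-height vertical stiles with two horizontal rails fitted between them.

C is a spool: two coaxial disc flanges of radius 82 mm and thickness 25 mm, joined by a core cylinder of radius 45 mm and height 257 mm. The lower flange rests on z = 0 and the three cylinders share a vertical axis.

The picture frame is on the floor beside the stool on its +y side. The spool is on top of the stool.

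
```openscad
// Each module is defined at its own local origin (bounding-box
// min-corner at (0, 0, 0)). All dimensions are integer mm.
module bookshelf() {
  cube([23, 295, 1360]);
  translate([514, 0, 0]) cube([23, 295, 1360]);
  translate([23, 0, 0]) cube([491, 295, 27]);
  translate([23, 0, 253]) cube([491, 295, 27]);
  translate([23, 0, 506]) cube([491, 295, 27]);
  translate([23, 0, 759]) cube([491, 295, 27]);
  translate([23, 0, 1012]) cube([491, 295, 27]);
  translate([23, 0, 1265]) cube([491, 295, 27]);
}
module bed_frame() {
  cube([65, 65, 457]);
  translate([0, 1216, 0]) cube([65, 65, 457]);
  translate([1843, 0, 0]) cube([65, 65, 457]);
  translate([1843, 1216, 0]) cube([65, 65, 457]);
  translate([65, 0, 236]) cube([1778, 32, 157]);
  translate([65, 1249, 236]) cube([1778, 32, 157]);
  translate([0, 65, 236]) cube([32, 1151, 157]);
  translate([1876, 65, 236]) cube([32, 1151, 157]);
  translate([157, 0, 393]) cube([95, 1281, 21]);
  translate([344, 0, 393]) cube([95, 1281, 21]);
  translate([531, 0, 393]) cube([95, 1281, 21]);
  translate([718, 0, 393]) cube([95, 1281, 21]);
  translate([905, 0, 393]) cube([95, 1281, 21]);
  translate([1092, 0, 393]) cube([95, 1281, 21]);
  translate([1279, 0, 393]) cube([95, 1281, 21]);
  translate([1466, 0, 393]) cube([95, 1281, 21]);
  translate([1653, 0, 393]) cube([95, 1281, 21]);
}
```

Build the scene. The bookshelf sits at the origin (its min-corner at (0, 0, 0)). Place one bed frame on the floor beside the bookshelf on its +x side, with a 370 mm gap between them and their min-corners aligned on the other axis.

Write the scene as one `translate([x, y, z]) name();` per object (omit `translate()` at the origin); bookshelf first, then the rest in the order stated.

bookshelf();
translate([907, 0, 0]) bed_frame();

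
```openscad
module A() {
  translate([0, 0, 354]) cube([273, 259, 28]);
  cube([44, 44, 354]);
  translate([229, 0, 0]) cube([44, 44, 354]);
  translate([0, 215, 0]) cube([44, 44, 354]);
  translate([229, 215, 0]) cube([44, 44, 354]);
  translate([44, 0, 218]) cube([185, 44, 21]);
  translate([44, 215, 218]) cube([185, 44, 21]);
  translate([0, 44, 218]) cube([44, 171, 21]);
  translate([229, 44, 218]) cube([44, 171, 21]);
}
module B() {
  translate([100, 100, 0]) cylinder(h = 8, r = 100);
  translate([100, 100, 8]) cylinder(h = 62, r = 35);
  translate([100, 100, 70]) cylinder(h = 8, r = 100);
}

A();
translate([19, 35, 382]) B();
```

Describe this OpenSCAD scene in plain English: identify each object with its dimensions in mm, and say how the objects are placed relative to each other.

A is a four-legged stool. The seat is 273×259 mm, 28 mm thick, top at z = 382 mm. It stands on four square legs, each 44×44 mm in cross-section, from z = 0 to the seat underside, each flush with a corner of the seat. Four stretchers, 44 mm wide and 21 mm tall, connect adjacent legs with their undersides at z = 218 mm, each running between the inner faces of the legs it joins and aligned with the legs' outer faces on the other axis.

B is a spool: two coaxial disc flanges of radius 100 mm and thickness 8 mm, joined by a core cylinder of radius 35 mm and height 62 mm. The lower flange rests on z = 0 and the three cylinders share a vertical axis.

The spool is on top of the stool.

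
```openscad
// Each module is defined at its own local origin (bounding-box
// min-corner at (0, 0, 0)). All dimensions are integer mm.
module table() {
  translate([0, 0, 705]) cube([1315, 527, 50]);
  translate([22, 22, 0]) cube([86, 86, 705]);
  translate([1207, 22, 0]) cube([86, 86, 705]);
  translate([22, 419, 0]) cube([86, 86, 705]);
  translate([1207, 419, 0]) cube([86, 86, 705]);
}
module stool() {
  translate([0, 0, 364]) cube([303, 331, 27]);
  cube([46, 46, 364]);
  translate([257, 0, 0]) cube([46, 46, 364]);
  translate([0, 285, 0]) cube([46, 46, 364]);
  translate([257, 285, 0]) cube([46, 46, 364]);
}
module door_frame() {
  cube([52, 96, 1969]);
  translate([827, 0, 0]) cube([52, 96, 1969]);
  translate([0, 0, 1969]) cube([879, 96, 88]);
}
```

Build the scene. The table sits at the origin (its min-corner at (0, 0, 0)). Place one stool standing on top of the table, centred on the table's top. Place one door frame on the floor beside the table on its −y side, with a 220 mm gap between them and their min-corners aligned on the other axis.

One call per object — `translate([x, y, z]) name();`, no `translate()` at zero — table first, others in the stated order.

table();
translate([506, 98, 755]) stool();
translate([0, -316, 0]) door_frame();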